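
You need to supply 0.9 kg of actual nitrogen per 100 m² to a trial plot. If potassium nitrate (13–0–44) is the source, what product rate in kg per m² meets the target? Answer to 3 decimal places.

0.069 kg of product per sq m

Product per 100 m² = 0.9 / 13% = 6.92308 kg.
Convert to per m²: 6.92308 × 0.01 = 0.0692308 kg.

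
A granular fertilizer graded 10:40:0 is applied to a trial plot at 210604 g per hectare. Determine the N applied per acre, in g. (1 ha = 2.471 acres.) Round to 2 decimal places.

8523.03 g N per acre

nitrogen per hectare = 210604 × 10% = 21060.4 g.
Convert to per acre: 21060.4 × 0.404694 = 8523.027 g.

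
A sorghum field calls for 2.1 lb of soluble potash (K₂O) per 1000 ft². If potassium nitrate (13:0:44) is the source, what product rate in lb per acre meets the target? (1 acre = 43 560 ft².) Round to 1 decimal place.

207.9 lb of product per acre

Product per 1000 ft² = 2.1 / 44% = 4.77273 lb.
Convert to per acre: 4.77273 × 43.56 = 207.9 lb.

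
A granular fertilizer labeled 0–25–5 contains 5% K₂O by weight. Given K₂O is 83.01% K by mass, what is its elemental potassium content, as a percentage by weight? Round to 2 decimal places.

4.15% K

%K = 5 × 0.8301 = 4.1505%.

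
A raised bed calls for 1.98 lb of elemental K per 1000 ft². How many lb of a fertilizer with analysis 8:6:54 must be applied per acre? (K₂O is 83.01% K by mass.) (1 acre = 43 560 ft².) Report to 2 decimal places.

192.41 lb of product per acre

As K₂O: 1.98 / 0.8301 = 2.38525 lb per 1000 ft².
Product per 1000 ft² = 2.38525 / 54% = 4.41714 lb.
Convert to per acre: 4.41714 × 43.56 = 192.411 lb.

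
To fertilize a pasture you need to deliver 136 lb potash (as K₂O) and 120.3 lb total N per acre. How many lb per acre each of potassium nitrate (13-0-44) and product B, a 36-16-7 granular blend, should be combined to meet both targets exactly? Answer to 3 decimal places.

Let a = lb of potassium nitrate, b = lb of product B (per acre).
K₂O: 0.44·a + 0.07·b = 136
N: 0.13·a + 0.36·b = 120.3
Eliminate a: (row1) − 0.44/0.13·(row2) → -1.14846·b = -271.169, so b = 236.1152.
Back-substitute: a = (136 − 0.07·236.1152) / 0.44 = 271.5271.

271.527 lb potassium nitrate, 236.115 lb product B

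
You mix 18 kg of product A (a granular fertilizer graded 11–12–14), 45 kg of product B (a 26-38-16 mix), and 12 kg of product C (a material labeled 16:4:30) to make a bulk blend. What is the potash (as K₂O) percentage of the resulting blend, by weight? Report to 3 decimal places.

Total mass = 18 + 45 + 12 = 75 kg.
K₂O mass = 14%×18 + 16%×45 + 30%×12 = 13.32 kg.
% K₂O = 13.32 / 75 = 17.76%.

17.760% K₂O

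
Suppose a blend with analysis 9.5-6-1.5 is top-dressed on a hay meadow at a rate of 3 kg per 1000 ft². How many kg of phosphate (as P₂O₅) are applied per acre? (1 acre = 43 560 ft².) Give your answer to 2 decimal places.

P₂O₅ per 1000 ft² = 3 × 6% = 0.18 kg.
Convert to per acre: 0.18 × 43.56 = 7.8408 kg.

7.84 kg P₂O₅ per acre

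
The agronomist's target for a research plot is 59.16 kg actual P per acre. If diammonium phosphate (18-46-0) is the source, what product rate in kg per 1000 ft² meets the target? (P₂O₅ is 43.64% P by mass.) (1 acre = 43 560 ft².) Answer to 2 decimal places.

As P₂O₅: 59.16 / 0.4364 = 135.564 kg per acre.
Product per acre = 135.564 / 46% = 294.704 kg.
Convert to per 1000 ft²: 294.704 × 0.0229568 = 6.76547 kg.

6.77 kg of product per thousand sq ft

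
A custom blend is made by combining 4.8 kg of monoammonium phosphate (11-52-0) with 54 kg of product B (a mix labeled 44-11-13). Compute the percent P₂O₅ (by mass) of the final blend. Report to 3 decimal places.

14.347% P₂O₅

Total mass = 4.8 + 54 = 58.8 kg.
P₂O₅ mass = 52%×4.8 + 11%×54 = 8.436 kg.
% P₂O₅ = 8.436 / 58.8 = 14.3469%.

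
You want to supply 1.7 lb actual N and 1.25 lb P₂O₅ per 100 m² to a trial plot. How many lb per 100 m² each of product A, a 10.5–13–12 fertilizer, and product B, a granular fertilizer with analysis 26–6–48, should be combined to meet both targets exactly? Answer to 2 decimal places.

8.11 lb product A, 3.26 lb product B

Per-100 m² balance (a = product A, b = product B):
N: 0.105·a + 0.26·b = 1.7
P₂O₅: 0.13·a + 0.06·b = 1.25
Eliminate a: (row1) − 0.105/0.13·(row2) → 0.211538·b = 0.690385, so b = 3.26364.
Back-substitute: a = (1.7 − 0.26·3.26364) / 0.105 = 8.10909.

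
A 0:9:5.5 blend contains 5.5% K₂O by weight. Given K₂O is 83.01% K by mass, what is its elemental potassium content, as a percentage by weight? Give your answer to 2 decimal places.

4.57% K

%K = 5.5 × 0.8301 = 4.56555%.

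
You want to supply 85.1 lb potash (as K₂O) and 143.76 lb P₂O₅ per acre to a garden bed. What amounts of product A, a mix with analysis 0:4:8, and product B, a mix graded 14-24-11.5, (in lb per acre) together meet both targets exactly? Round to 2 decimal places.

With a, b = lb per acre of product A and product B:
K₂O: 0.08·a + 0.115·b = 85.1
P₂O₅: 0.04·a + 0.24·b = 143.76
From row1: a = (85.1 − 0.115·b) / 0.08.
Into row2: 0.04·(85.1 − 0.115·b)/0.08 + 0.24·b = 143.76 → b = 554.575, a = 266.548.

266.55 lb product A, 554.58 lb product B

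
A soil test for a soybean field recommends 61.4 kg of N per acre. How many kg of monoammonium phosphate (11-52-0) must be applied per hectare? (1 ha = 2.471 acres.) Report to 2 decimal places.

1379.27 kg of product per hectare

Product per acre = 61.4 / 11% = 558.182 kg.
Convert to per hectare: 558.182 × 2.471 = 1379.267 kg.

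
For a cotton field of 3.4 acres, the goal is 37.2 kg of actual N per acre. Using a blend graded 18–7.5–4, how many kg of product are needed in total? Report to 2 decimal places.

702.67 kg

Product per acre = 37.2 / 18% = 206.667 kg.
Total product = 206.667 × 3.4 = 702.667 kg.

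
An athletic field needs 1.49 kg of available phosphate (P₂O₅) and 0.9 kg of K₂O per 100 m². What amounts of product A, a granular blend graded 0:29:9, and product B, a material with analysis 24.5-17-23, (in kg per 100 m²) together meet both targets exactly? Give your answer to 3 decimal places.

3.691 kg product A, 2.469 kg product B

Let a = kg of product A, b = kg of product B (per 100 m²).
P₂O₅: 0.29·a + 0.17·b = 1.49
K₂O: 0.09·a + 0.23·b = 0.9
Eliminate a: (row1) − 0.29/0.09·(row2) → -0.571111·b = -1.41, so b = 2.46887.
Back-substitute: a = (1.49 − 0.17·2.46887) / 0.29 = 3.69066.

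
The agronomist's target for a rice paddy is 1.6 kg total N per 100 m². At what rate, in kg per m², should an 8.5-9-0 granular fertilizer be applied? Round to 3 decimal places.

0.188 kg of product per sq m

Product per 100 m² = 1.6 / 8.5% = 18.8235 kg.
Convert to per m²: 18.8235 × 0.01 = 0.188235 kg.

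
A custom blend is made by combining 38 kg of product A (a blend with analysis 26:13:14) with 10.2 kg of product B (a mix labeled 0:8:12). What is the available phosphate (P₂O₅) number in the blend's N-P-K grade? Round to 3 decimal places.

11.942% P₂O₅

Total mass = 38 + 10.2 = 48.2 kg.
P₂O₅ mass = 13%×38 + 8%×10.2 = 5.756 kg.
% P₂O₅ = 5.756 / 48.2 = 11.9419%.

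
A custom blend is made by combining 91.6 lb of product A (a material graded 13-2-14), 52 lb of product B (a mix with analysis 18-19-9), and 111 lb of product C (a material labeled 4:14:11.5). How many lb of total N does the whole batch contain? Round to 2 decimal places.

N mass = 13%×91.6 + 18%×52 + 4%×111 = 25.708 lb.

25.71 lb N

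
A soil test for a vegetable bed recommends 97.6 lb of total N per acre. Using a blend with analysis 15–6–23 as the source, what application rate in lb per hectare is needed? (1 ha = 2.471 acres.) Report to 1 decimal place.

Product per acre = 97.6 / 15% = 650.667 lb.
Convert to per hectare: 650.667 × 2.471 = 1607.797 lb.

1607.8 lb of product per hectare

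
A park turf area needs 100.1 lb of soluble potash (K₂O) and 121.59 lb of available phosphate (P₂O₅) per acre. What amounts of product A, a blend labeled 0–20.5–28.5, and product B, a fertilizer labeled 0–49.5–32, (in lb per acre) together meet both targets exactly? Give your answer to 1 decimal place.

141.0 lb product A, 187.2 lb product B

Let a = lb of product A, b = lb of product B (per acre).
K₂O: 0.285·a + 0.32·b = 100.1
P₂O₅: 0.205·a + 0.495·b = 121.59
Eliminate b: (row1) − 0.32/0.495·(row2) → 0.152475·a = 21.4964, so a = 140.983.
Then b = (121.59 − 0.205·140.983) / 0.495 = 187.249.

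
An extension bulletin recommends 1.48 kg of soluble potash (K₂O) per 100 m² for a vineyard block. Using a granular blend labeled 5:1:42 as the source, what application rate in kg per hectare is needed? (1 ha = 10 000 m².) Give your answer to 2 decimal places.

352.38 kg of product per hectare

Product per 100 m² = 1.48 / 42% = 3.52381 kg.
Convert to per hectare: 3.52381 × 100 = 352.381 kg.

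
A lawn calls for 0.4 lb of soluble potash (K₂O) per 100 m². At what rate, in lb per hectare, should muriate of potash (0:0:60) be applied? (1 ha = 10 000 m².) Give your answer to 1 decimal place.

66.7 lb of product per hectare

Product per 100 m² = 0.4 / 60% = 0.666667 lb.
Convert to per hectare: 0.666667 × 100 = 66.6667 lb.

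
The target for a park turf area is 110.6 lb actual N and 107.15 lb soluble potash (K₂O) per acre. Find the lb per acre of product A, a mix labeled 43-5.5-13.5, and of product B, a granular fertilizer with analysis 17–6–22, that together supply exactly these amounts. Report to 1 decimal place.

85.4 lb product A, 434.7 lb product B

With a, b = lb per acre of product A and product B:
N: 0.43·a + 0.17·b = 110.6
K₂O: 0.135·a + 0.22·b = 107.15
From row1: a = (110.6 − 0.17·b) / 0.43.
Into row2: 0.135·(110.6 − 0.17·b)/0.43 + 0.22·b = 107.15 → b = 434.662, a = 85.3664.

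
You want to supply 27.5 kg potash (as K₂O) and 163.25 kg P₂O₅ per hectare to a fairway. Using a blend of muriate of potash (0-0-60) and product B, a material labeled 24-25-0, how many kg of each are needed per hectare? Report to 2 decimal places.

Let a = kg of muriate of potash, b = kg of product B (per hectare).
K₂O: 0.6·a + 0·b = 27.5
P₂O₅: 0·a + 0.25·b = 163.25
Solving simultaneously: a = 45.8333, b = 653.

45.83 kg muriate of potash, 653.00 kg product B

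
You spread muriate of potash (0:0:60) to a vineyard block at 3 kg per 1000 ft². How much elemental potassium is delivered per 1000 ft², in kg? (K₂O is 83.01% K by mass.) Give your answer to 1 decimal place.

K₂O per 1000 ft² = 3 × 60% = 1.8 kg.
Elemental K = 1.8 × 0.8301 = 1.49418 kg per 1000 ft².

1.5 kg K per thousand sq ft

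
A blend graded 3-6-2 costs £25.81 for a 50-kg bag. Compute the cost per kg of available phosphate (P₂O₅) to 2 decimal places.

P₂O₅ in bag = 50 × 6% = 3 kg.
Cost per kg P₂O₅ = £25.81 / 3 = £8.6033.

£8.60 per kg P₂O₅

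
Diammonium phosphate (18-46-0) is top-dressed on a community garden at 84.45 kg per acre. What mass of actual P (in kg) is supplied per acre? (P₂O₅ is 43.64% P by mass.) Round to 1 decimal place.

17.0 kg P per acre

P₂O₅ per acre = 84.45 × 46% = 38.847 kg.
Elemental P = 38.847 × 0.4364 = 16.9528 kg per acre.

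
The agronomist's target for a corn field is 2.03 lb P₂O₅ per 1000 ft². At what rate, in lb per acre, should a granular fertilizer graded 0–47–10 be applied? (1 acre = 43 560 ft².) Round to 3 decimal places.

188.142 lb of product per acre

Product per 1000 ft² = 2.03 / 47% = 4.31915 lb.
Convert to per acre: 4.31915 × 43.56 = 188.1421 lb.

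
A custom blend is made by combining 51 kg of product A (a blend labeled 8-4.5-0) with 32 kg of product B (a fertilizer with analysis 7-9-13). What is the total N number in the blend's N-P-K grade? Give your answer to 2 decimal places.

7.61% N

Total mass = 51 + 32 = 83 kg.
N mass = 8%×51 + 7%×32 = 6.32 kg.
% N = 6.32 / 83 = 7.61446%.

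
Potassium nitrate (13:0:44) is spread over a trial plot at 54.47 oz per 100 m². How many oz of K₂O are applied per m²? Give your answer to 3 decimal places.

K₂O per 100 m² = 54.47 × 44% = 23.9668 oz.
Convert to per m²: 23.9668 × 0.01 = 0.239668 oz.

0.240 oz K₂O per sq m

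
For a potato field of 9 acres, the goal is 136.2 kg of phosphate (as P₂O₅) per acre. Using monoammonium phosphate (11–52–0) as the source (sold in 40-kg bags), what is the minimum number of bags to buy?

59 bags

Product per acre = 136.2 / 52% = 261.923 kg.
Total product = 261.923 × 9 = 2357.31 kg.
Bags = ⌈2357.31 / 40⌉ = 59.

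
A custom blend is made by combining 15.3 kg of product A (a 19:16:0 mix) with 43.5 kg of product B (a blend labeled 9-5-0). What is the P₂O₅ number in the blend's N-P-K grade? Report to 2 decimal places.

Total mass = 15.3 + 43.5 = 58.8 kg.
P₂O₅ mass = 16%×15.3 + 5%×43.5 = 4.623 kg.
% P₂O₅ = 4.623 / 58.8 = 7.86224%.

7.86% P₂O₅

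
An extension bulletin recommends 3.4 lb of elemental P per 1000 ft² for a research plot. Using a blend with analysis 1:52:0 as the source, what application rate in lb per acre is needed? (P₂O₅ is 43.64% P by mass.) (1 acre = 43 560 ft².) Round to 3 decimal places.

As P₂O₅: 3.4 / 0.4364 = 7.79102 lb per 1000 ft².
Product per 1000 ft² = 7.79102 / 52% = 14.9827 lb.
Convert to per acre: 14.9827 × 43.56 = 652.6475 lb.

652.648 lb of product per acre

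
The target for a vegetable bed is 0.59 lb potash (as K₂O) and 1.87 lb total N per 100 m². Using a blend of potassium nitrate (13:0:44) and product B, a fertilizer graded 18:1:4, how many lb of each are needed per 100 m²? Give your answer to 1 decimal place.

0.4 lb potassium nitrate, 10.1 lb product B

Per-100 m² balance (a = potassium nitrate, b = product B):
K₂O: 0.44·a + 0.04·b = 0.59
N: 0.13·a + 0.18·b = 1.87
From row1: a = (0.59 − 0.04·b) / 0.44.
Into row2: 0.13·(0.59 − 0.04·b)/0.44 + 0.18·b = 1.87 → b = 10.0824, a = 0.424324.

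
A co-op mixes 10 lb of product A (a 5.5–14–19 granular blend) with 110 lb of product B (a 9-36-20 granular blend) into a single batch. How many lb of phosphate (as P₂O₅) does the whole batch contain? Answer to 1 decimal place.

41.0 lb P₂O₅

P₂O₅ mass = 14%×10 + 36%×110 = 41 lb.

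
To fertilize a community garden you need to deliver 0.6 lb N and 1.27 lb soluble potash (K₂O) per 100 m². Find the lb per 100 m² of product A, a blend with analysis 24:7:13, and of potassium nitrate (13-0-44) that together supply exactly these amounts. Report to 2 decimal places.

1.11 lb product A, 2.56 lb potassium nitrate

With a, b = lb per 100 m² of product A and potassium nitrate:
N: 0.24·a + 0.13·b = 0.6
K₂O: 0.13·a + 0.44·b = 1.27
Solving simultaneously: a = 1.11499, b = 2.55693.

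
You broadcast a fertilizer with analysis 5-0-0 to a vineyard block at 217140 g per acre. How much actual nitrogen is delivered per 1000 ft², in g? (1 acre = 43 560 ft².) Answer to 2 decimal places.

249.24 g N per thousand sq ft

nitrogen per acre = 217140 × 5% = 10857 g.
Convert to per 1000 ft²: 10857 × 0.0229568 = 249.242 g.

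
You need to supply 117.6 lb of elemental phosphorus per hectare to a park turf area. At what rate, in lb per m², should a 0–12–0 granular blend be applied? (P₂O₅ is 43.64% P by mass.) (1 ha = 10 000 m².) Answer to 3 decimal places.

As P₂O₅: 117.6 / 0.4364 = 269.478 lb per hectare.
Product per hectare = 269.478 / 12% = 2245.65 lb.
Convert to per m²: 2245.65 × 0.0001 = 0.224565 lb.

0.225 lb of product per sq m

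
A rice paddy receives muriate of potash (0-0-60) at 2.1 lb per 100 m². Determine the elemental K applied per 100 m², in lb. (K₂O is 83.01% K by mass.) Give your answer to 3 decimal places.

1.046 lb K per hundred sq m

K₂O per 100 m² = 2.1 × 60% = 1.26 lb.
Elemental K = 1.26 × 0.8301 = 1.04593 lb per 100 m².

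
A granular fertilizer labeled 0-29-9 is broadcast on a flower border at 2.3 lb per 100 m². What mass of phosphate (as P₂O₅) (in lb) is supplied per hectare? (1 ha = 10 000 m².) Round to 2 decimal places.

P₂O₅ per 100 m² = 2.3 × 29% = 0.667 lb.
Convert to per hectare: 0.667 × 100 = 66.7 lb.

66.70 lb P₂O₅ per hectare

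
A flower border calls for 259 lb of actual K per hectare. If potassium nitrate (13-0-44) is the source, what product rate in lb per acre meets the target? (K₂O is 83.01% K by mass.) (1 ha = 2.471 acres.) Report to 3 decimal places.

As K₂O: 259 / 0.8301 = 312.011 lb per hectare.
Product per hectare = 312.011 / 44% = 709.115 lb.
Convert to per acre: 709.115 × 0.404694 = 286.9749 lb.

286.975 lb of product per acre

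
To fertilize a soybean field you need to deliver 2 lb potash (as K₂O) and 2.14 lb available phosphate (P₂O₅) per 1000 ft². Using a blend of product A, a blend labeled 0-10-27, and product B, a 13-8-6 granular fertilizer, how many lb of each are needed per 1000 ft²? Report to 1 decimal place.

2.0 lb product A, 24.2 lb product B

With a, b = lb per 1000 ft² of product A and product B:
K₂O: 0.27·a + 0.06·b = 2
P₂O₅: 0.1·a + 0.08·b = 2.14
Eliminate a: (row1) − 0.27/0.1·(row2) → -0.156·b = -3.778, so b = 24.2179.
Back-substitute: a = (2 − 0.06·24.2179) / 0.27 = 2.02564.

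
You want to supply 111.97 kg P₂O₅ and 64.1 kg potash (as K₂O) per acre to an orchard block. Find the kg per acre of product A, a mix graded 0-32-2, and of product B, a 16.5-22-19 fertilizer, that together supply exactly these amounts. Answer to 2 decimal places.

Per-acre balance (a = product A, b = product B):
P₂O₅: 0.32·a + 0.22·b = 111.97
K₂O: 0.02·a + 0.19·b = 64.1
Solving simultaneously: a = 127.168, b = 323.982.

127.17 kg product A, 323.98 kg product B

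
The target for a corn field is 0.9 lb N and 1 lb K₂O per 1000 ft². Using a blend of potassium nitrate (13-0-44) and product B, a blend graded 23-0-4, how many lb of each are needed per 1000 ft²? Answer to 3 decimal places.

2.021 lb potassium nitrate, 2.771 lb product B

Per-1000 ft² balance (a = potassium nitrate, b = product B):
N: 0.13·a + 0.23·b = 0.9
K₂O: 0.44·a + 0.04·b = 1
Eliminate a: (row1) − 0.13/0.44·(row2) → 0.218182·b = 0.604545, so b = 2.77083.
Back-substitute: a = (0.9 − 0.23·2.77083) / 0.13 = 2.02083.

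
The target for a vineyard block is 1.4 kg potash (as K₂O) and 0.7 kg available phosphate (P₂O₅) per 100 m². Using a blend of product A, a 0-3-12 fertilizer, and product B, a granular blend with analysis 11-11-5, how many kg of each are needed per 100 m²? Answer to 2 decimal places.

Let a = kg of product A, b = kg of product B (per 100 m²).
K₂O: 0.12·a + 0.05·b = 1.4
P₂O₅: 0.03·a + 0.11·b = 0.7
From row1: a = (1.4 − 0.05·b) / 0.12.
Into row2: 0.03·(1.4 − 0.05·b)/0.12 + 0.11·b = 0.7 → b = 3.58974, a = 10.1709.

10.17 kg product A, 3.59 kg product B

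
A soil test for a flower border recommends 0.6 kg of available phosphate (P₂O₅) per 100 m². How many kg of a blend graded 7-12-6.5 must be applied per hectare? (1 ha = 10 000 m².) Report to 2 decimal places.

Product per 100 m² = 0.6 / 12% = 5 kg.
Convert to per hectare: 5 × 100 = 500 kg.

500.00 kg of product per hectare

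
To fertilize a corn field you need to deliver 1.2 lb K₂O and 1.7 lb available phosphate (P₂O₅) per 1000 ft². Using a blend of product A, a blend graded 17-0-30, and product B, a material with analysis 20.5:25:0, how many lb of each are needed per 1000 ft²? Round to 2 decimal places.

4.00 lb product A, 6.80 lb product B

Let a = lb of product A, b = lb of product B (per 1000 ft²).
K₂O: 0.3·a + 0·b = 1.2
P₂O₅: 0·a + 0.25·b = 1.7
Solving simultaneously: a = 4, b = 6.8.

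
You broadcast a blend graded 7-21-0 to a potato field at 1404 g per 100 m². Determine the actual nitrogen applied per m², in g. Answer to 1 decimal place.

1.0 g N per sq m

nitrogen per 100 m² = 1404 × 7% = 98.28 g.
Convert to per m²: 98.28 × 0.01 = 0.9828 g.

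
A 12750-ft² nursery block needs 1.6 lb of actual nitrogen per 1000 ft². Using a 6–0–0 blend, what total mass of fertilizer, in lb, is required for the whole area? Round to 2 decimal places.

340.00 lb

Product per 1000 ft² = 1.6 / 6% = 26.6667 lb.
Total product = 26.6667 × 12750 / 1000 = 340 lb.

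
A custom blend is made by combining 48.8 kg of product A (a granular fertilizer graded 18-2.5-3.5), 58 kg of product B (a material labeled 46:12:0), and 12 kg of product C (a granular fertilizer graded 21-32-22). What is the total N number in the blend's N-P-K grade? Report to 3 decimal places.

Total mass = 48.8 + 58 + 12 = 118.8 kg.
N mass = 18%×48.8 + 46%×58 + 21%×12 = 37.984 kg.
% N = 37.984 / 118.8 = 31.9731%.

31.973% N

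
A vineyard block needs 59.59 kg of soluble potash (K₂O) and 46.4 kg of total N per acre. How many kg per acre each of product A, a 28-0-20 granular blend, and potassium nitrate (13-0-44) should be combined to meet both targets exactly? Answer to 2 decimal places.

130.34 kg product A, 76.19 kg potassium nitrate

Let a = kg of product A, b = kg of potassium nitrate (per acre).
K₂O: 0.2·a + 0.44·b = 59.59
N: 0.28·a + 0.13·b = 46.4
Solving simultaneously: a = 130.343, b = 76.1852.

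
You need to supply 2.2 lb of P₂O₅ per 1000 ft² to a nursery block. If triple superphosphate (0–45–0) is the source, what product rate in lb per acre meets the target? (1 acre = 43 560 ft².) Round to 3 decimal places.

Product per 1000 ft² = 2.2 / 45% = 4.88889 lb.
Convert to per acre: 4.88889 × 43.56 = 212.96 lb.

212.960 lb of product per acre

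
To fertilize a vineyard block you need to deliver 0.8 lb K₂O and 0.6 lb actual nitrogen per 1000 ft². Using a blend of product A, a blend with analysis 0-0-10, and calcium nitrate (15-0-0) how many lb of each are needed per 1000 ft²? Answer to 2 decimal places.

With a, b = lb per 1000 ft² of product A and calcium nitrate:
K₂O: 0.1·a + 0·b = 0.8
N: 0·a + 0.15·b = 0.6
Solving simultaneously: a = 8, b = 4.

8.00 lb product A, 4.00 lb calcium nitrate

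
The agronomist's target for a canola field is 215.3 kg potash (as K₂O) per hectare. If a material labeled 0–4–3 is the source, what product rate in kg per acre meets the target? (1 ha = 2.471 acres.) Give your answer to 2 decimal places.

Product per hectare = 215.3 / 3% = 7176.67 kg.
Convert to per acre: 7176.67 × 0.404694 = 2904.357 kg.

2904.36 kg of product per acre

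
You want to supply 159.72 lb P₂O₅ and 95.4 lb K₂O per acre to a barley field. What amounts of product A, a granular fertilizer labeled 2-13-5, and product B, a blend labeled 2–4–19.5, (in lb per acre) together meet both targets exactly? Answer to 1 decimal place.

Per-acre balance (a = product A, b = product B):
P₂O₅: 0.13·a + 0.04·b = 159.72
K₂O: 0.05·a + 0.195·b = 95.4
Solving simultaneously: a = 1170.42, b = 189.122.

1170.4 lb product A, 189.1 lb product B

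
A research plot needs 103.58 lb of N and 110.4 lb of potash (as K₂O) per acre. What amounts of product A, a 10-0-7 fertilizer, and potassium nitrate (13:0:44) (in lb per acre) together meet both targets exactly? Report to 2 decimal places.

Per-acre balance (a = product A, b = potassium nitrate):
N: 0.1·a + 0.13·b = 103.58
K₂O: 0.07·a + 0.44·b = 110.4
Eliminate b: (row1) − 0.13/0.44·(row2) → 0.0793182·a = 70.9618, so a = 894.648.
Then b = (110.4 − 0.07·894.648) / 0.44 = 108.579.

894.65 lb product A, 108.58 lb potassium nitrate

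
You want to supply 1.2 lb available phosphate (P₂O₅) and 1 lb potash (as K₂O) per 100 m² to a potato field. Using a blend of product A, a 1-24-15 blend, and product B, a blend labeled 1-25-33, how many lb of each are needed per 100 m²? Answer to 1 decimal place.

3.5 lb product A, 1.4 lb product B

With a, b = lb per 100 m² of product A and product B:
P₂O₅: 0.24·a + 0.25·b = 1.2
K₂O: 0.15·a + 0.33·b = 1
Eliminate b: (row1) − 0.25/0.33·(row2) → 0.126364·a = 0.442424, so a = 3.5012.
Then b = (1 − 0.15·3.5012) / 0.33 = 1.43885.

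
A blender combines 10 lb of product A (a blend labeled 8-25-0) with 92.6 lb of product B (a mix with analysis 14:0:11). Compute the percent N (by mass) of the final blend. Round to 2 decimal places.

13.42% N

Total mass = 10 + 92.6 = 102.6 lb.
N mass = 8%×10 + 14%×92.6 = 13.764 lb.
% N = 13.764 / 102.6 = 13.4152%.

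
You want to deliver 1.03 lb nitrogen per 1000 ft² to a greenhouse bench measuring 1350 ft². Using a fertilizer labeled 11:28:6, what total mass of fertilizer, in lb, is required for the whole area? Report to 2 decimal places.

Product per 1000 ft² = 1.03 / 11% = 9.36364 lb.
Total product = 9.36364 × 1350 / 1000 = 12.6409 lb.

12.64 lb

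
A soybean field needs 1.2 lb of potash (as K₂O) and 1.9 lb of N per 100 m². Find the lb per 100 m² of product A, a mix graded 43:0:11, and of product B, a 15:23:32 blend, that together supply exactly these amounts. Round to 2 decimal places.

3.53 lb product A, 2.54 lb product B

With a, b = lb per 100 m² of product A and product B:
K₂O: 0.11·a + 0.32·b = 1.2
N: 0.43·a + 0.15·b = 1.9
Eliminate b: (row1) − 0.32/0.15·(row2) → -0.807333·a = -2.85333, so a = 3.53427.
Then b = (1.9 − 0.43·3.53427) / 0.15 = 2.53509.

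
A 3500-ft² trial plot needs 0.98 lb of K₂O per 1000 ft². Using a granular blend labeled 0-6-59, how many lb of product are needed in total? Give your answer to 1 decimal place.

Product per 1000 ft² = 0.98 / 59% = 1.66102 lb.
Total product = 1.66102 × 3500 / 1000 = 5.81356 lb.

5.8 lb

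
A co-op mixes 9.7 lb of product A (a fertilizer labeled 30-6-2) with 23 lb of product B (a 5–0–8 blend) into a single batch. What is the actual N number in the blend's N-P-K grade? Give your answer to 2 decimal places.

Total mass = 9.7 + 23 = 32.7 lb.
N mass = 30%×9.7 + 5%×23 = 4.06 lb.
% N = 4.06 / 32.7 = 12.4159%.

12.42% N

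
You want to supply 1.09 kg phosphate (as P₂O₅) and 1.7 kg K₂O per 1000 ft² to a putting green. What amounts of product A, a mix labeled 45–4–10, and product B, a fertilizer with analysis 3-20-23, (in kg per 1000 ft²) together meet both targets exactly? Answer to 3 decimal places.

8.269 kg product A, 3.796 kg product B

With a, b = kg per 1000 ft² of product A and product B:
P₂O₅: 0.04·a + 0.2·b = 1.09
K₂O: 0.1·a + 0.23·b = 1.7
Solving simultaneously: a = 8.26852, b = 3.7963.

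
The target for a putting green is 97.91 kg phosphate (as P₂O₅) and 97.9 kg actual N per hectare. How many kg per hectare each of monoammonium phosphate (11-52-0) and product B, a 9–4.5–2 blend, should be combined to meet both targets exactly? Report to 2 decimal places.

Let a = kg of monoammonium phosphate, b = kg of product B (per hectare).
P₂O₅: 0.52·a + 0.045·b = 97.91
N: 0.11·a + 0.09·b = 97.9
From row1: a = (97.91 − 0.045·b) / 0.52.
Into row2: 0.11·(97.91 − 0.045·b)/0.52 + 0.09·b = 97.9 → b = 959.0896, a = 105.2903.

105.29 kg monoammonium phosphate, 959.09 kg product B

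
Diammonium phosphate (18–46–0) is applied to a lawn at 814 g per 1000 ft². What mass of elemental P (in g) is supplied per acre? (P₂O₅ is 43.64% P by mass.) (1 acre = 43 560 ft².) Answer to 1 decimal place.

7117.9 g P per acre

P₂O₅ per 1000 ft² = 814 × 46% = 374.44 g.
Elemental P = 374.44 × 0.4364 = 163.406 g per 1000 ft².
Convert to per acre: 163.406 × 43.56 = 7117.949 g.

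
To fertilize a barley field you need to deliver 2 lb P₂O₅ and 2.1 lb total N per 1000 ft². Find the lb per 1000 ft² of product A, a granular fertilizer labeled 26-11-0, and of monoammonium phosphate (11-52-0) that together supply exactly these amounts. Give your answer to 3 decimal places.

7.084 lb product A, 2.348 lb monoammonium phosphate

With a, b = lb per 1000 ft² of product A and monoammonium phosphate:
P₂O₅: 0.11·a + 0.52·b = 2
N: 0.26·a + 0.11·b = 2.1
Eliminate a: (row1) − 0.11/0.26·(row2) → 0.473462·b = 1.11154, so b = 2.34768.
Back-substitute: a = (2 − 0.52·2.34768) / 0.11 = 7.08367.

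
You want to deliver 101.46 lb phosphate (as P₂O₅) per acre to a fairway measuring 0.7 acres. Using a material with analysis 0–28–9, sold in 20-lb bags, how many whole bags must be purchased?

Product per acre = 101.46 / 28% = 362.357 lb.
Total product = 362.357 × 0.7 = 253.65 lb.
Bags = ⌈253.65 / 20⌉ = 13.

13 bags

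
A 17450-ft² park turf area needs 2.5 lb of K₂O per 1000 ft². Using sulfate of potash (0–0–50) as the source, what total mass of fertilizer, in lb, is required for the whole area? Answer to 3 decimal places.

87.250 lb

Product per 1000 ft² = 2.5 / 50% = 5 lb.
Total product = 5 × 17450 / 1000 = 87.25 lb.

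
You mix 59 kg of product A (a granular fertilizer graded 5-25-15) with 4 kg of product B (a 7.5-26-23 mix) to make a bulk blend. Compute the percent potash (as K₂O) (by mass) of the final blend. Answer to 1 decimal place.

15.5% K₂O

Total mass = 59 + 4 = 63 kg.
K₂O mass = 15%×59 + 23%×4 = 9.77 kg.
% K₂O = 9.77 / 63 = 15.5079%.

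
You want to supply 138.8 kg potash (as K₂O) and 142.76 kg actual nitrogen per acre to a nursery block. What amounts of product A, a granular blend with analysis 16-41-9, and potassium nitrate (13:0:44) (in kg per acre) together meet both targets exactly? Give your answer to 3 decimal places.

762.698 kg product A, 159.448 kg potassium nitrate

Per-acre balance (a = product A, b = potassium nitrate):
K₂O: 0.09·a + 0.44·b = 138.8
N: 0.16·a + 0.13·b = 142.76
Solving simultaneously: a = 762.69847, b = 159.44804.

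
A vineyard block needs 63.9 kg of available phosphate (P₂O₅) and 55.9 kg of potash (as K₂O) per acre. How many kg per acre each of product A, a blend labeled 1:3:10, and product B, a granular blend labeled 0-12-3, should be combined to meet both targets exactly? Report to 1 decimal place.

431.6 kg product A, 424.6 kg product B

Per-acre balance (a = product A, b = product B):
P₂O₅: 0.03·a + 0.12·b = 63.9
K₂O: 0.1·a + 0.03·b = 55.9
Eliminate b: (row1) − 0.12/0.03·(row2) → -0.37·a = -159.7, so a = 431.622.
Then b = (55.9 − 0.1·431.622) / 0.03 = 424.595.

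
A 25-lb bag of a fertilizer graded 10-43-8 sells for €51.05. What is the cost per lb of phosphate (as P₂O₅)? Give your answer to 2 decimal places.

P₂O₅ in bag = 25 × 43% = 10.75 lb.
Cost per lb P₂O₅ = €51.05 / 10.75 = €4.7488.

€4.75 per lb P₂O₅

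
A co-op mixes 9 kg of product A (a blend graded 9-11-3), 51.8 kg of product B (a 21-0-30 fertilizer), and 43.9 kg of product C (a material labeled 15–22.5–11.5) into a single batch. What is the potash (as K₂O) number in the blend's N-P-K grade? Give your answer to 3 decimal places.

Total mass = 9 + 51.8 + 43.9 = 104.7 kg.
K₂O mass = 3%×9 + 30%×51.8 + 11.5%×43.9 = 20.8585 kg.
% K₂O = 20.8585 / 104.7 = 19.9222%.

19.922% K₂O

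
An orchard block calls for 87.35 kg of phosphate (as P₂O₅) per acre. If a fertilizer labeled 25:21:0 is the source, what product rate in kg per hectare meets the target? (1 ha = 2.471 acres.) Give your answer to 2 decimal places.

1027.82 kg of product per hectare

Product per acre = 87.35 / 21% = 415.952 kg.
Convert to per hectare: 415.952 × 2.471 = 1027.818 kg.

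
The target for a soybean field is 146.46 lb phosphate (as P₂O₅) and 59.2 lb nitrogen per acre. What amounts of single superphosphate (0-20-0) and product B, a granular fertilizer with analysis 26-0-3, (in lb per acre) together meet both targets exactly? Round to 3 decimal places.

Let a = lb of single superphosphate, b = lb of product B (per acre).
P₂O₅: 0.2·a + 0·b = 146.46
N: 0·a + 0.26·b = 59.2
Solving simultaneously: a = 732.3, b = 227.6923.

732.300 lb single superphosphate, 227.692 lb product B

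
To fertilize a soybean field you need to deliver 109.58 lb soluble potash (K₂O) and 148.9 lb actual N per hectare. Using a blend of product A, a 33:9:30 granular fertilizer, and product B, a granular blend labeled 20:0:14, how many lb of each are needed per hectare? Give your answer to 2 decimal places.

77.54 lb product A, 616.57 lb product B

Let a = lb of product A, b = lb of product B (per hectare).
K₂O: 0.3·a + 0.14·b = 109.58
N: 0.33·a + 0.2·b = 148.9
Eliminate b: (row1) − 0.14/0.2·(row2) → 0.069·a = 5.35, so a = 77.5362.
Then b = (148.9 − 0.33·77.5362) / 0.2 = 616.565.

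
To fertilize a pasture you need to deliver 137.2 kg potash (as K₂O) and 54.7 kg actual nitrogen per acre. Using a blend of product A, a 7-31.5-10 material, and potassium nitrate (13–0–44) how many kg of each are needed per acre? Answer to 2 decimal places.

350.11 kg product A, 232.25 kg potassium nitrate

Let a = kg of product A, b = kg of potassium nitrate (per acre).
K₂O: 0.1·a + 0.44·b = 137.2
N: 0.07·a + 0.13·b = 54.7
Eliminate a: (row1) − 0.1/0.07·(row2) → 0.254286·b = 59.0571, so b = 232.247.
Back-substitute: a = (137.2 − 0.44·232.247) / 0.1 = 350.112.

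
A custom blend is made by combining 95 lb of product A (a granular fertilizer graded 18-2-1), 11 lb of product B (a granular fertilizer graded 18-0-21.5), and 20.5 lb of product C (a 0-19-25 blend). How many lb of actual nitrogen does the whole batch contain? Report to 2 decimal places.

19.08 lb N

N mass = 18%×95 + 18%×11 + 0%×20.5 = 19.08 lb.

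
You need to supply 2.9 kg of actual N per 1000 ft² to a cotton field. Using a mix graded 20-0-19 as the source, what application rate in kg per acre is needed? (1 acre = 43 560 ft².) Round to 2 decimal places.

631.62 kg of product per acre

Product per 1000 ft² = 2.9 / 20% = 14.5 kg.
Convert to per acre: 14.5 × 43.56 = 631.62 kg.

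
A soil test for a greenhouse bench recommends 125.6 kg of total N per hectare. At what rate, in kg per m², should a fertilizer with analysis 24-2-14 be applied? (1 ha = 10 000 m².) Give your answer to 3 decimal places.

0.052 kg of product per sq m

Product per hectare = 125.6 / 24% = 523.333 kg.
Convert to per m²: 523.333 × 0.0001 = 0.0523333 kg.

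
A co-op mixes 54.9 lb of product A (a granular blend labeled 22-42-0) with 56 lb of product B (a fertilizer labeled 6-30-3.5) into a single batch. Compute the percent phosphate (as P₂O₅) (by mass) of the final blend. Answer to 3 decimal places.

35.940% P₂O₅

Total mass = 54.9 + 56 = 110.9 lb.
P₂O₅ mass = 42%×54.9 + 30%×56 = 39.858 lb.
% P₂O₅ = 39.858 / 110.9 = 35.94049%.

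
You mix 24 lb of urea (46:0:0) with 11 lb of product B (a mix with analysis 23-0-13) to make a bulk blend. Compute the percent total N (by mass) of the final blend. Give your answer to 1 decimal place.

38.8% N

Total mass = 24 + 11 = 35 lb.
N mass = 46%×24 + 23%×11 = 13.57 lb.
% N = 13.57 / 35 = 38.7714%.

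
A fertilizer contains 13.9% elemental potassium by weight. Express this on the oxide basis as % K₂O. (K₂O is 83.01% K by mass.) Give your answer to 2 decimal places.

%K₂O = 13.9 / 0.8301 = 16.74497%.

16.74% K₂O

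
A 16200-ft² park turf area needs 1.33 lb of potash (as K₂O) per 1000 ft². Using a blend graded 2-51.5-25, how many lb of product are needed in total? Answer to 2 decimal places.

86.18 lb

Product per 1000 ft² = 1.33 / 25% = 5.32 lb.
Total product = 5.32 × 16200 / 1000 = 86.184 lb.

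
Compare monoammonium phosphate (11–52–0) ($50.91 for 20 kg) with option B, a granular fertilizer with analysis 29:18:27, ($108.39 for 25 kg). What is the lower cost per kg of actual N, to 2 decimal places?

monoammonium phosphate: N per bag = 20 × 11% = 2.2 kg; cost = 50.91 / 2.2 = $23.1409/kg N.
option B: N per bag = 25 × 29% = 7.25 kg; cost = 108.39 / 7.25 = $14.9503/kg N.
option B is cheaper.

$14.95 per kg N (option B)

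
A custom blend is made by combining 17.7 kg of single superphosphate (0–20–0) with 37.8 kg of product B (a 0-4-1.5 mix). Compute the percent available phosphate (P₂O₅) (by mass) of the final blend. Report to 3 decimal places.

9.103% P₂O₅

Total mass = 17.7 + 37.8 = 55.5 kg.
P₂O₅ mass = 20%×17.7 + 4%×37.8 = 5.052 kg.
% P₂O₅ = 5.052 / 55.5 = 9.1027%.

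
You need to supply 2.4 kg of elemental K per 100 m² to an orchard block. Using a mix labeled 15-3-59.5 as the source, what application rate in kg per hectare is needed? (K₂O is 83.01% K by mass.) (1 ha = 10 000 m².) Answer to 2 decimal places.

As K₂O: 2.4 / 0.8301 = 2.89122 kg per 100 m².
Product per 100 m² = 2.89122 / 59.5% = 4.85919 kg.
Convert to per hectare: 4.85919 × 100 = 485.919 kg.

485.92 kg of product per hectare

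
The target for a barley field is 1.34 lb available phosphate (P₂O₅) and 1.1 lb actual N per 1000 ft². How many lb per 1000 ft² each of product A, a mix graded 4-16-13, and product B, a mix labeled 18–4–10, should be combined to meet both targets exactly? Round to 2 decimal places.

Let a = lb of product A, b = lb of product B (per 1000 ft²).
P₂O₅: 0.16·a + 0.04·b = 1.34
N: 0.04·a + 0.18·b = 1.1
Eliminate a: (row1) − 0.16/0.04·(row2) → -0.68·b = -3.06, so b = 4.5.
Back-substitute: a = (1.34 − 0.04·4.5) / 0.16 = 7.25.

7.25 lb product A, 4.50 lb product B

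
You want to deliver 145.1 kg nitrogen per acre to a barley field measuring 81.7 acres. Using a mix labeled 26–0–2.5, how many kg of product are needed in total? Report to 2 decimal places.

45594.88 kg

Product per acre = 145.1 / 26% = 558.077 kg.
Total product = 558.077 × 81.7 = 45594.8846 kg.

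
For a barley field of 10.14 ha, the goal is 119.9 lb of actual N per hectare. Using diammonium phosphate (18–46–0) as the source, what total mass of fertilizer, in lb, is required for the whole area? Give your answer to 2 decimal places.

6754.37 lb

Product per hectare = 119.9 / 18% = 666.111 lb.
Total product = 666.111 × 10.14 = 6754.367 lb.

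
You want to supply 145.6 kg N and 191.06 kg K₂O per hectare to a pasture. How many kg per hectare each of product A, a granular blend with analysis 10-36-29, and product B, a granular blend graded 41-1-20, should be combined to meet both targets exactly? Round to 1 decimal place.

497.6 kg product A, 233.8 kg product B

Let a = kg of product A, b = kg of product B (per hectare).
N: 0.1·a + 0.41·b = 145.6
K₂O: 0.29·a + 0.2·b = 191.06
Eliminate b: (row1) − 0.41/0.2·(row2) → -0.4945·a = -246.073, so a = 497.62.
Then b = (191.06 − 0.29·497.62) / 0.2 = 233.751.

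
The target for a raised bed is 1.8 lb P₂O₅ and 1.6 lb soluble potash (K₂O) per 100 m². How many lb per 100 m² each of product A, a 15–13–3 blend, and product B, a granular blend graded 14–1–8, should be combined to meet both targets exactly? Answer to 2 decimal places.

12.67 lb product A, 15.25 lb product B

Per-100 m² balance (a = product A, b = product B):
P₂O₅: 0.13·a + 0.01·b = 1.8
K₂O: 0.03·a + 0.08·b = 1.6
Solving simultaneously: a = 12.6733, b = 15.2475.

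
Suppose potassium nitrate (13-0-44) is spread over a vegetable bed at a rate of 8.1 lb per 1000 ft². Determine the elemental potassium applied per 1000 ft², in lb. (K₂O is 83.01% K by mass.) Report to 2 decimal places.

K₂O per 1000 ft² = 8.1 × 44% = 3.564 lb.
Elemental K = 3.564 × 0.8301 = 2.95848 lb per 1000 ft².

2.96 lb K per thousand sq ft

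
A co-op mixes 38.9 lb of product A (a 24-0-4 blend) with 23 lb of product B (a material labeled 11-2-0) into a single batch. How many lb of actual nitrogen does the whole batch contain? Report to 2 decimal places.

11.87 lb N

N mass = 24%×38.9 + 11%×23 = 11.866 lb.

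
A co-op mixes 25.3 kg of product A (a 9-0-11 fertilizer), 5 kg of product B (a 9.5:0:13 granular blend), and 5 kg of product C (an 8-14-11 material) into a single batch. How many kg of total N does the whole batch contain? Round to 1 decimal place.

3.2 kg N

N mass = 9%×25.3 + 9.5%×5 + 8%×5 = 3.152 kg.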